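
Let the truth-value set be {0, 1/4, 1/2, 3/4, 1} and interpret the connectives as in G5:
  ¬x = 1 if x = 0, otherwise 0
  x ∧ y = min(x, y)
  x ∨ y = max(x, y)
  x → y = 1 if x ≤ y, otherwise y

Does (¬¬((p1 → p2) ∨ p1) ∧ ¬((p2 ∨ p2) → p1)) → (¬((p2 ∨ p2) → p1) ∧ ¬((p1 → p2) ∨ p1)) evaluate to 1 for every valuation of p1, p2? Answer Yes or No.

No

Counterexample: take p1 = 0, p2 = 1/4.
p1 → p2 = 0 → 1/4 = 1
(p1 → p2) ∨ p1 = 1 ∨ 0 = 1
¬((p1 → p2) ∨ p1) = ¬1 = 0
¬¬((p1 → p2) ∨ p1) = ¬0 = 1
p2 ∨ p2 = 1/4 ∨ 1/4 = 1/4
(p2 ∨ p2) → p1 = 1/4 → 0 = 0
¬((p2 ∨ p2) → p1) = ¬0 = 1
¬¬((p1 → p2) ∨ p1) ∧ ¬((p2 ∨ p2) → p1) = 1 ∧ 1 = 1
p2 ∨ p2 = 1/4 ∨ 1/4 = 1/4
(p2 ∨ p2) → p1 = 1/4 → 0 = 0
¬((p2 ∨ p2) → p1) = ¬0 = 1
p1 → p2 = 0 → 1/4 = 1
(p1 → p2) ∨ p1 = 1 ∨ 0 = 1
¬((p1 → p2) ∨ p1) = ¬1 = 0
¬((p2 ∨ p2) → p1) ∧ ¬((p1 → p2) ∨ p1) = 1 ∧ 0 = 0
(¬¬((p1 → p2) ∨ p1) ∧ ¬((p2 ∨ p2) → p1)) → (¬((p2 ∨ p2) → p1) ∧ ¬((p1 → p2) ∨ p1)) = 1 → 0 = 0
This gives 0 ≠ 1.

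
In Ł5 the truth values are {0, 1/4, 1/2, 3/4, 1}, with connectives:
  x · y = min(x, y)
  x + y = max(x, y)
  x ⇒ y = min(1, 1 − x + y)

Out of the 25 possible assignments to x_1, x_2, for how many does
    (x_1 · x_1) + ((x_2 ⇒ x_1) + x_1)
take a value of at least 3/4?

19

value 1: 15 assignments (counts)
value 3/4: 4 assignments (counts)
value 1/2: 3 assignments
value 1/4: 2 assignments
value 0: 1 assignment
So 19 of the 25 assignments meet the threshold.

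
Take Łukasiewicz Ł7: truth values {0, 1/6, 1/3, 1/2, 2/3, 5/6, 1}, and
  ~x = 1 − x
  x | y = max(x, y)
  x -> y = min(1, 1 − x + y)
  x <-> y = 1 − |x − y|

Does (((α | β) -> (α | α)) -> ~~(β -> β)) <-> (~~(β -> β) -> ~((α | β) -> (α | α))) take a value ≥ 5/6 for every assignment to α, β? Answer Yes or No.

No

Counterexample: take α = 0, β = 0.
α | β = 0 | 0 = 0
α | α = 0 | 0 = 0
(α | β) -> (α | α) = 0 -> 0 = 1
β -> β = 0 -> 0 = 1
~(β -> β) = ~1 = 0
~~(β -> β) = ~0 = 1
((α | β) -> (α | α)) -> ~~(β -> β) = 1 -> 1 = 1
β -> β = 0 -> 0 = 1
~(β -> β) = ~1 = 0
~~(β -> β) = ~0 = 1
α | β = 0 | 0 = 0
α | α = 0 | 0 = 0
(α | β) -> (α | α) = 0 -> 0 = 1
~((α | β) -> (α | α)) = ~1 = 0
~~(β -> β) -> ~((α | β) -> (α | α)) = 1 -> 0 = 0
(((α | β) -> (α | α)) -> ~~(β -> β)) <-> (~~(β -> β) -> ~((α | β) -> (α | α))) = 1 <-> 0 = 0
This gives 0, which is below 5/6.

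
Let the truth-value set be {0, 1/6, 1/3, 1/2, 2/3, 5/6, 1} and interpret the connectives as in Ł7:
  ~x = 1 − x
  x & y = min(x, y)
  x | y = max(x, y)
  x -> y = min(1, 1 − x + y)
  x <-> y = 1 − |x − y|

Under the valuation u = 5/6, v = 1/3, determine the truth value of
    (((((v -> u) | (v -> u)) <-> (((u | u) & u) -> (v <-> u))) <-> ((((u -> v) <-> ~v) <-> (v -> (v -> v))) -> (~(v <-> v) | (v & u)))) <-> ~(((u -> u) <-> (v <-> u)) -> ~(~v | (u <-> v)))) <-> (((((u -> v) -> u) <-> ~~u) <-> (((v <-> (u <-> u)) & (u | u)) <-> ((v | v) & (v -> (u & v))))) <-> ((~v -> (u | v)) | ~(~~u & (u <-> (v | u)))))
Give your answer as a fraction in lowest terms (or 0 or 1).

1/2

v -> u = 1/3 -> 5/6 = 1
v -> u = 1/3 -> 5/6 = 1
(v -> u) | (v -> u) = 1 | 1 = 1
u | u = 5/6 | 5/6 = 5/6
(u | u) & u = 5/6 & 5/6 = 5/6
v <-> u = 1/3 <-> 5/6 = 1/2
((u | u) & u) -> (v <-> u) = 5/6 -> 1/2 = 2/3
((v -> u) | (v -> u)) <-> (((u | u) & u) -> (v <-> u)) = 1 <-> 2/3 = 2/3
u -> v = 5/6 -> 1/3 = 1/2
~v = ~1/3 = 2/3
(u -> v) <-> ~v = 1/2 <-> 2/3 = 5/6
v -> v = 1/3 -> 1/3 = 1
v -> (v -> v) = 1/3 -> 1 = 1
((u -> v) <-> ~v) <-> (v -> (v -> v)) = 5/6 <-> 1 = 5/6
v <-> v = 1/3 <-> 1/3 = 1
~(v <-> v) = ~1 = 0
v & u = 1/3 & 5/6 = 1/3
~(v <-> v) | (v & u) = 0 | 1/3 = 1/3
(((u -> v) <-> ~v) <-> (v -> (v -> v))) -> (~(v <-> v) | (v & u)) = 5/6 -> 1/3 = 1/2
(((v -> u) | (v -> u)) <-> (((u | u) & u) -> (v <-> u))) <-> ((((u -> v) <-> ~v) <-> (v -> (v -> v))) -> (~(v <-> v) | (v & u))) = 2/3 <-> 1/2 = 5/6
u -> u = 5/6 -> 5/6 = 1
v <-> u = 1/3 <-> 5/6 = 1/2
(u -> u) <-> (v <-> u) = 1 <-> 1/2 = 1/2
~v = ~1/3 = 2/3
u <-> v = 5/6 <-> 1/3 = 1/2
~v | (u <-> v) = 2/3 | 1/2 = 2/3
~(~v | (u <-> v)) = ~2/3 = 1/3
((u -> u) <-> (v <-> u)) -> ~(~v | (u <-> v)) = 1/2 -> 1/3 = 5/6
~(((u -> u) <-> (v <-> u)) -> ~(~v | (u <-> v))) = ~5/6 = 1/6
((((v -> u) | (v -> u)) <-> (((u | u) & u) -> (v <-> u))) <-> ((((u -> v) <-> ~v) <-> (v -> (v -> v))) -> (~(v <-> v) | (v & u)))) <-> ~(((u -> u) <-> (v <-> u)) -> ~(~v | (u <-> v))) = 5/6 <-> 1/6 = 1/3
u -> v = 5/6 -> 1/3 = 1/2
(u -> v) -> u = 1/2 -> 5/6 = 1
~u = ~5/6 = 1/6
~~u = ~1/6 = 5/6
((u -> v) -> u) <-> ~~u = 1 <-> 5/6 = 5/6
u <-> u = 5/6 <-> 5/6 = 1
v <-> (u <-> u) = 1/3 <-> 1 = 1/3
u | u = 5/6 | 5/6 = 5/6
(v <-> (u <-> u)) & (u | u) = 1/3 & 5/6 = 1/3
v | v = 1/3 | 1/3 = 1/3
u & v = 5/6 & 1/3 = 1/3
v -> (u & v) = 1/3 -> 1/3 = 1
(v | v) & (v -> (u & v)) = 1/3 & 1 = 1/3
((v <-> (u <-> u)) & (u | u)) <-> ((v | v) & (v -> (u & v))) = 1/3 <-> 1/3 = 1
(((u -> v) -> u) <-> ~~u) <-> (((v <-> (u <-> u)) & (u | u)) <-> ((v | v) & (v -> (u & v)))) = 5/6 <-> 1 = 5/6
~v = ~1/3 = 2/3
u | v = 5/6 | 1/3 = 5/6
~v -> (u | v) = 2/3 -> 5/6 = 1
~u = ~5/6 = 1/6
~~u = ~1/6 = 5/6
v | u = 1/3 | 5/6 = 5/6
u <-> (v | u) = 5/6 <-> 5/6 = 1
~~u & (u <-> (v | u)) = 5/6 & 1 = 5/6
~(~~u & (u <-> (v | u))) = ~5/6 = 1/6
(~v -> (u | v)) | ~(~~u & (u <-> (v | u))) = 1 | 1/6 = 1
((((u -> v) -> u) <-> ~~u) <-> (((v <-> (u <-> u)) & (u | u)) <-> ((v | v) & (v -> (u & v))))) <-> ((~v -> (u | v)) | ~(~~u & (u <-> (v | u)))) = 5/6 <-> 1 = 5/6
(((((v -> u) | (v -> u)) <-> (((u | u) & u) -> (v <-> u))) <-> ((((u -> v) <-> ~v) <-> (v -> (v -> v))) -> (~(v <-> v) | (v & u)))) <-> ~(((u -> u) <-> (v <-> u)) -> ~(~v | (u <-> v)))) <-> (((((u -> v) -> u) <-> ~~u) <-> (((v <-> (u <-> u)) & (u | u)) <-> ((v | v) & (v -> (u & v))))) <-> ((~v -> (u | v)) | ~(~~u & (u <-> (v | u))))) = 1/3 <-> 5/6 = 1/2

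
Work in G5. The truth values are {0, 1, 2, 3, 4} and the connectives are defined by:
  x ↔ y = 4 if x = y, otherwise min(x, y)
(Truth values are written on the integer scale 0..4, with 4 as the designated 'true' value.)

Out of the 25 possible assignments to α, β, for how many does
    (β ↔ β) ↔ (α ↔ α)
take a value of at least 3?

value 4: 25 assignments (counts)
So 25 of the 25 assignments meet the threshold.

25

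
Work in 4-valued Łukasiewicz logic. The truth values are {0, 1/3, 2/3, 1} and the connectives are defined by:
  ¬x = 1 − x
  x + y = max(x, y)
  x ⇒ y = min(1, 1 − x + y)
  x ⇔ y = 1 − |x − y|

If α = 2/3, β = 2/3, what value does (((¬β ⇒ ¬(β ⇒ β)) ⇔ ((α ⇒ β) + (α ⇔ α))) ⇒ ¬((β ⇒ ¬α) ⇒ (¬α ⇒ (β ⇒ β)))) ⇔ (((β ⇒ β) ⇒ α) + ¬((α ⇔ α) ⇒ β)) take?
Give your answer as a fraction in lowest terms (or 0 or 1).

2/3

¬β = ¬2/3 = 1/3
β ⇒ β = 2/3 ⇒ 2/3 = 1
¬(β ⇒ β) = ¬1 = 0
¬β ⇒ ¬(β ⇒ β) = 1/3 ⇒ 0 = 2/3
α ⇒ β = 2/3 ⇒ 2/3 = 1
α ⇔ α = 2/3 ⇔ 2/3 = 1
(α ⇒ β) + (α ⇔ α) = 1 + 1 = 1
(¬β ⇒ ¬(β ⇒ β)) ⇔ ((α ⇒ β) + (α ⇔ α)) = 2/3 ⇔ 1 = 2/3
¬α = ¬2/3 = 1/3
β ⇒ ¬α = 2/3 ⇒ 1/3 = 2/3
¬α = ¬2/3 = 1/3
β ⇒ β = 2/3 ⇒ 2/3 = 1
¬α ⇒ (β ⇒ β) = 1/3 ⇒ 1 = 1
(β ⇒ ¬α) ⇒ (¬α ⇒ (β ⇒ β)) = 2/3 ⇒ 1 = 1
¬((β ⇒ ¬α) ⇒ (¬α ⇒ (β ⇒ β))) = ¬1 = 0
((¬β ⇒ ¬(β ⇒ β)) ⇔ ((α ⇒ β) + (α ⇔ α))) ⇒ ¬((β ⇒ ¬α) ⇒ (¬α ⇒ (β ⇒ β))) = 2/3 ⇒ 0 = 1/3
β ⇒ β = 2/3 ⇒ 2/3 = 1
(β ⇒ β) ⇒ α = 1 ⇒ 2/3 = 2/3
α ⇔ α = 2/3 ⇔ 2/3 = 1
(α ⇔ α) ⇒ β = 1 ⇒ 2/3 = 2/3
¬((α ⇔ α) ⇒ β) = ¬2/3 = 1/3
((β ⇒ β) ⇒ α) + ¬((α ⇔ α) ⇒ β) = 2/3 + 1/3 = 2/3
(((¬β ⇒ ¬(β ⇒ β)) ⇔ ((α ⇒ β) + (α ⇔ α))) ⇒ ¬((β ⇒ ¬α) ⇒ (¬α ⇒ (β ⇒ β)))) ⇔ (((β ⇒ β) ⇒ α) + ¬((α ⇔ α) ⇒ β)) = 1/3 ⇔ 2/3 = 2/3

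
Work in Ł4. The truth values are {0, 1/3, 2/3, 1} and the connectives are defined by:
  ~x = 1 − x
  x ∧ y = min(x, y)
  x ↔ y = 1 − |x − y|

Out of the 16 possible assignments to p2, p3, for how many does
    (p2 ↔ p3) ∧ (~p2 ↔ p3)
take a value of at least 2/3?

p2 = 0, p3 = 0 ↦ 0  <
p2 = 0, p3 = 1/3 ↦ 1/3  <
p2 = 0, p3 = 2/3 ↦ 1/3  <
p2 = 0, p3 = 1 ↦ 0  <
p2 = 1/3, p3 = 0 ↦ 1/3  <
p2 = 1/3, p3 = 1/3 ↦ 2/3  ≥
p2 = 1/3, p3 = 2/3 ↦ 2/3  ≥
p2 = 1/3, p3 = 1 ↦ 1/3  <
p2 = 2/3, p3 = 0 ↦ 1/3  <
p2 = 2/3, p3 = 1/3 ↦ 2/3  ≥
p2 = 2/3, p3 = 2/3 ↦ 2/3  ≥
p2 = 2/3, p3 = 1 ↦ 1/3  <
p2 = 1, p3 = 0 ↦ 0  <
p2 = 1, p3 = 1/3 ↦ 1/3  <
p2 = 1, p3 = 2/3 ↦ 1/3  <
p2 = 1, p3 = 1 ↦ 0  <
So 4 of the 16 assignments meet the threshold.

4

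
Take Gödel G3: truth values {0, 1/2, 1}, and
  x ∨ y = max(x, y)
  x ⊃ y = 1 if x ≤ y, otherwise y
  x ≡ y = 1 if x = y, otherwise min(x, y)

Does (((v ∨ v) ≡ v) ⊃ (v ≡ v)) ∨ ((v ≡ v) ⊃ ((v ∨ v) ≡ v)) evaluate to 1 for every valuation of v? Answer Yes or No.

Yes

v = 0 ↦ 1
v = 1/2 ↦ 1
v = 1 ↦ 1
Every assignment gives a value ≥ 1.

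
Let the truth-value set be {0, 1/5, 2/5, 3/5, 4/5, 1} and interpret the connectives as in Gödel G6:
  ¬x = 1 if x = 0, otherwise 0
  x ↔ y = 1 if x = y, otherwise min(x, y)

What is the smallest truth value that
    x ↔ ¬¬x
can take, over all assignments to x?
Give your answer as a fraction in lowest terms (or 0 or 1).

Take x = 1/5:
¬x = ¬1/5 = 0
¬¬x = ¬0 = 1
x ↔ ¬¬x = 1/5 ↔ 1 = 1/5
No assignment yields a value below 1/5, so this is the minimum.

1/5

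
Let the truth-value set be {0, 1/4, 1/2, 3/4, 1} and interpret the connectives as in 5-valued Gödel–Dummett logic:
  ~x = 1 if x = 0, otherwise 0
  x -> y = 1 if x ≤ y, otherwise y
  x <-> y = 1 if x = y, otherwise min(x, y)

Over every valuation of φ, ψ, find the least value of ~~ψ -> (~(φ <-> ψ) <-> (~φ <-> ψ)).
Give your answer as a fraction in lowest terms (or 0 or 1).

Take φ = 0, ψ = 1/4:
~ψ = ~1/4 = 0
~~ψ = ~0 = 1
φ <-> ψ = 0 <-> 1/4 = 0
~(φ <-> ψ) = ~0 = 1
~φ = ~0 = 1
~φ <-> ψ = 1 <-> 1/4 = 1/4
~(φ <-> ψ) <-> (~φ <-> ψ) = 1 <-> 1/4 = 1/4
~~ψ -> (~(φ <-> ψ) <-> (~φ <-> ψ)) = 1 -> 1/4 = 1/4
No assignment yields a value below 1/4, so this is the minimum.

1/4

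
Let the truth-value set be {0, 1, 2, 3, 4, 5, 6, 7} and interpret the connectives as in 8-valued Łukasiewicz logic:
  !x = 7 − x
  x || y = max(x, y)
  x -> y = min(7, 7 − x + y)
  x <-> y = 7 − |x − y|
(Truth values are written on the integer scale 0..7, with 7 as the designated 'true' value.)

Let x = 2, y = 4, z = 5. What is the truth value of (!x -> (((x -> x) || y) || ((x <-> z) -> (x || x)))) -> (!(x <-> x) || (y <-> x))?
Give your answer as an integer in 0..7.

!x = !2 = 5
x -> x = 2 -> 2 = 7
(x -> x) || y = 7 || 4 = 7
x <-> z = 2 <-> 5 = 4
x || x = 2 || 2 = 2
(x <-> z) -> (x || x) = 4 -> 2 = 5
((x -> x) || y) || ((x <-> z) -> (x || x)) = 7 || 5 = 7
!x -> (((x -> x) || y) || ((x <-> z) -> (x || x))) = 5 -> 7 = 7
x <-> x = 2 <-> 2 = 7
!(x <-> x) = !7 = 0
y <-> x = 4 <-> 2 = 5
!(x <-> x) || (y <-> x) = 0 || 5 = 5
(!x -> (((x -> x) || y) || ((x <-> z) -> (x || x)))) -> (!(x <-> x) || (y <-> x)) = 7 -> 5 = 5

5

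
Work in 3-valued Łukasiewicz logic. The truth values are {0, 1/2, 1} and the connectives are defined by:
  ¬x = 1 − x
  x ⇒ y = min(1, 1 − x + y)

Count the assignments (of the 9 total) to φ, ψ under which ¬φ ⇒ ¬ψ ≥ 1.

φ = 0, ψ = 0 ↦ 1  ≥
φ = 0, ψ = 1/2 ↦ 1/2  <
φ = 0, ψ = 1 ↦ 0  <
φ = 1/2, ψ = 0 ↦ 1  ≥
φ = 1/2, ψ = 1/2 ↦ 1  ≥
φ = 1/2, ψ = 1 ↦ 1/2  <
φ = 1, ψ = 0 ↦ 1  ≥
φ = 1, ψ = 1/2 ↦ 1  ≥
φ = 1, ψ = 1 ↦ 1  ≥
So 6 of the 9 assignments meet the threshold.

6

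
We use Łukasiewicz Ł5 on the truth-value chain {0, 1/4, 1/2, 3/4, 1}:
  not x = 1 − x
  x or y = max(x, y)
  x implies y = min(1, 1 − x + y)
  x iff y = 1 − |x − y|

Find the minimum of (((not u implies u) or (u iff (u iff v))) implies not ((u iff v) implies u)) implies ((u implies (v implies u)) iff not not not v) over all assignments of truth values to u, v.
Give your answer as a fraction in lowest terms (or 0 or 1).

1/2

Take u = 0, v = 1/2:
not u = not 0 = 1
not u implies u = 1 implies 0 = 0
u iff v = 0 iff 1/2 = 1/2
u iff (u iff v) = 0 iff 1/2 = 1/2
(not u implies u) or (u iff (u iff v)) = 0 or 1/2 = 1/2
u iff v = 0 iff 1/2 = 1/2
(u iff v) implies u = 1/2 implies 0 = 1/2
not ((u iff v) implies u) = not 1/2 = 1/2
((not u implies u) or (u iff (u iff v))) implies not ((u iff v) implies u) = 1/2 implies 1/2 = 1
v implies u = 1/2 implies 0 = 1/2
u implies (v implies u) = 0 implies 1/2 = 1
not v = not 1/2 = 1/2
not not v = not 1/2 = 1/2
not not not v = not 1/2 = 1/2
(u implies (v implies u)) iff not not not v = 1 iff 1/2 = 1/2
(((not u implies u) or (u iff (u iff v))) implies not ((u iff v) implies u)) implies ((u implies (v implies u)) iff not not not v) = 1 implies 1/2 = 1/2
No assignment yields a value below 1/2, so this is the minimum.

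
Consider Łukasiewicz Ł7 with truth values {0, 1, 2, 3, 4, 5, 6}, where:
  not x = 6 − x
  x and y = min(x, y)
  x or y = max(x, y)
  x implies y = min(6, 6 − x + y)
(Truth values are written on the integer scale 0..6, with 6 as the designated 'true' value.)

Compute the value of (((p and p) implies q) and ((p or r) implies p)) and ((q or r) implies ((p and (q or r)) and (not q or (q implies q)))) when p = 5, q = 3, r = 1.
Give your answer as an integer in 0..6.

p and p = 5 and 5 = 5
(p and p) implies q = 5 implies 3 = 4
p or r = 5 or 1 = 5
(p or r) implies p = 5 implies 5 = 6
((p and p) implies q) and ((p or r) implies p) = 4 and 6 = 4
q or r = 3 or 1 = 3
q or r = 3 or 1 = 3
p and (q or r) = 5 and 3 = 3
not q = not 3 = 3
q implies q = 3 implies 3 = 6
not q or (q implies q) = 3 or 6 = 6
(p and (q or r)) and (not q or (q implies q)) = 3 and 6 = 3
(q or r) implies ((p and (q or r)) and (not q or (q implies q))) = 3 implies 3 = 6
(((p and p) implies q) and ((p or r) implies p)) and ((q or r) implies ((p and (q or r)) and (not q or (q implies q)))) = 4 and 6 = 4

4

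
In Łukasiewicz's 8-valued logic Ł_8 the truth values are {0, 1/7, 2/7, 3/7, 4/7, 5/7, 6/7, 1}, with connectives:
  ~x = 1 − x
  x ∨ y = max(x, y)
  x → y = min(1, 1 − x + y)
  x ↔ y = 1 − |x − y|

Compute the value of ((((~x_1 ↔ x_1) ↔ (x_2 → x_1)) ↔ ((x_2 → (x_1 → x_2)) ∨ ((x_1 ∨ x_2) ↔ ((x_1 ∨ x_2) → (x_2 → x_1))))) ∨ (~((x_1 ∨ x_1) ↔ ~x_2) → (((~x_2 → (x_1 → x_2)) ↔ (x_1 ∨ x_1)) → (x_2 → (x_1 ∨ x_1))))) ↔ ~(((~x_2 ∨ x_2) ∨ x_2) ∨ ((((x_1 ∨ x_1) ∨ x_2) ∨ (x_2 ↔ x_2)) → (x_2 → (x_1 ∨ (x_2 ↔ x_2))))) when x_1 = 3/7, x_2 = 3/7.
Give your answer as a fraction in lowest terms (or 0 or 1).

0

~x_1 = ~3/7 = 4/7
~x_1 ↔ x_1 = 4/7 ↔ 3/7 = 6/7
x_2 → x_1 = 3/7 → 3/7 = 1
(~x_1 ↔ x_1) ↔ (x_2 → x_1) = 6/7 ↔ 1 = 6/7
x_1 → x_2 = 3/7 → 3/7 = 1
x_2 → (x_1 → x_2) = 3/7 → 1 = 1
x_1 ∨ x_2 = 3/7 ∨ 3/7 = 3/7
x_1 ∨ x_2 = 3/7 ∨ 3/7 = 3/7
x_2 → x_1 = 3/7 → 3/7 = 1
(x_1 ∨ x_2) → (x_2 → x_1) = 3/7 → 1 = 1
(x_1 ∨ x_2) ↔ ((x_1 ∨ x_2) → (x_2 → x_1)) = 3/7 ↔ 1 = 3/7
(x_2 → (x_1 → x_2)) ∨ ((x_1 ∨ x_2) ↔ ((x_1 ∨ x_2) → (x_2 → x_1))) = 1 ∨ 3/7 = 1
((~x_1 ↔ x_1) ↔ (x_2 → x_1)) ↔ ((x_2 → (x_1 → x_2)) ∨ ((x_1 ∨ x_2) ↔ ((x_1 ∨ x_2) → (x_2 → x_1)))) = 6/7 ↔ 1 = 6/7
x_1 ∨ x_1 = 3/7 ∨ 3/7 = 3/7
~x_2 = ~3/7 = 4/7
(x_1 ∨ x_1) ↔ ~x_2 = 3/7 ↔ 4/7 = 6/7
~((x_1 ∨ x_1) ↔ ~x_2) = ~6/7 = 1/7
~x_2 = ~3/7 = 4/7
x_1 → x_2 = 3/7 → 3/7 = 1
~x_2 → (x_1 → x_2) = 4/7 → 1 = 1
x_1 ∨ x_1 = 3/7 ∨ 3/7 = 3/7
(~x_2 → (x_1 → x_2)) ↔ (x_1 ∨ x_1) = 1 ↔ 3/7 = 3/7
x_1 ∨ x_1 = 3/7 ∨ 3/7 = 3/7
x_2 → (x_1 ∨ x_1) = 3/7 → 3/7 = 1
((~x_2 → (x_1 → x_2)) ↔ (x_1 ∨ x_1)) → (x_2 → (x_1 ∨ x_1)) = 3/7 → 1 = 1
~((x_1 ∨ x_1) ↔ ~x_2) → (((~x_2 → (x_1 → x_2)) ↔ (x_1 ∨ x_1)) → (x_2 → (x_1 ∨ x_1))) = 1/7 → 1 = 1
(((~x_1 ↔ x_1) ↔ (x_2 → x_1)) ↔ ((x_2 → (x_1 → x_2)) ∨ ((x_1 ∨ x_2) ↔ ((x_1 ∨ x_2) → (x_2 → x_1))))) ∨ (~((x_1 ∨ x_1) ↔ ~x_2) → (((~x_2 → (x_1 → x_2)) ↔ (x_1 ∨ x_1)) → (x_2 → (x_1 ∨ x_1)))) = 6/7 ∨ 1 = 1
~x_2 = ~3/7 = 4/7
~x_2 ∨ x_2 = 4/7 ∨ 3/7 = 4/7
(~x_2 ∨ x_2) ∨ x_2 = 4/7 ∨ 3/7 = 4/7
x_1 ∨ x_1 = 3/7 ∨ 3/7 = 3/7
(x_1 ∨ x_1) ∨ x_2 = 3/7 ∨ 3/7 = 3/7
x_2 ↔ x_2 = 3/7 ↔ 3/7 = 1
((x_1 ∨ x_1) ∨ x_2) ∨ (x_2 ↔ x_2) = 3/7 ∨ 1 = 1
x_2 ↔ x_2 = 3/7 ↔ 3/7 = 1
x_1 ∨ (x_2 ↔ x_2) = 3/7 ∨ 1 = 1
x_2 → (x_1 ∨ (x_2 ↔ x_2)) = 3/7 → 1 = 1
(((x_1 ∨ x_1) ∨ x_2) ∨ (x_2 ↔ x_2)) → (x_2 → (x_1 ∨ (x_2 ↔ x_2))) = 1 → 1 = 1
((~x_2 ∨ x_2) ∨ x_2) ∨ ((((x_1 ∨ x_1) ∨ x_2) ∨ (x_2 ↔ x_2)) → (x_2 → (x_1 ∨ (x_2 ↔ x_2)))) = 4/7 ∨ 1 = 1
~(((~x_2 ∨ x_2) ∨ x_2) ∨ ((((x_1 ∨ x_1) ∨ x_2) ∨ (x_2 ↔ x_2)) → (x_2 → (x_1 ∨ (x_2 ↔ x_2))))) = ~1 = 0
((((~x_1 ↔ x_1) ↔ (x_2 → x_1)) ↔ ((x_2 → (x_1 → x_2)) ∨ ((x_1 ∨ x_2) ↔ ((x_1 ∨ x_2) → (x_2 → x_1))))) ∨ (~((x_1 ∨ x_1) ↔ ~x_2) → (((~x_2 → (x_1 → x_2)) ↔ (x_1 ∨ x_1)) → (x_2 → (x_1 ∨ x_1))))) ↔ ~(((~x_2 ∨ x_2) ∨ x_2) ∨ ((((x_1 ∨ x_1) ∨ x_2) ∨ (x_2 ↔ x_2)) → (x_2 → (x_1 ∨ (x_2 ↔ x_2))))) = 1 ↔ 0 = 0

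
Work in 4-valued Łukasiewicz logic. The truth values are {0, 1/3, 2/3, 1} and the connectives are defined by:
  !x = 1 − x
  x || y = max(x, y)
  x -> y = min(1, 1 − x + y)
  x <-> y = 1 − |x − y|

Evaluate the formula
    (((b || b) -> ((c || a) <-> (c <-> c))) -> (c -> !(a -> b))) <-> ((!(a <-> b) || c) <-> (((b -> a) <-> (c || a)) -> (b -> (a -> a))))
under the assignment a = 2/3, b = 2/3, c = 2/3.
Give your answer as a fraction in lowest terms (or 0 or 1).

b || b = 2/3 || 2/3 = 2/3
c || a = 2/3 || 2/3 = 2/3
c <-> c = 2/3 <-> 2/3 = 1
(c || a) <-> (c <-> c) = 2/3 <-> 1 = 2/3
(b || b) -> ((c || a) <-> (c <-> c)) = 2/3 -> 2/3 = 1
a -> b = 2/3 -> 2/3 = 1
!(a -> b) = !1 = 0
c -> !(a -> b) = 2/3 -> 0 = 1/3
((b || b) -> ((c || a) <-> (c <-> c))) -> (c -> !(a -> b)) = 1 -> 1/3 = 1/3
a <-> b = 2/3 <-> 2/3 = 1
!(a <-> b) = !1 = 0
!(a <-> b) || c = 0 || 2/3 = 2/3
b -> a = 2/3 -> 2/3 = 1
c || a = 2/3 || 2/3 = 2/3
(b -> a) <-> (c || a) = 1 <-> 2/3 = 2/3
a -> a = 2/3 -> 2/3 = 1
b -> (a -> a) = 2/3 -> 1 = 1
((b -> a) <-> (c || a)) -> (b -> (a -> a)) = 2/3 -> 1 = 1
(!(a <-> b) || c) <-> (((b -> a) <-> (c || a)) -> (b -> (a -> a))) = 2/3 <-> 1 = 2/3
(((b || b) -> ((c || a) <-> (c <-> c))) -> (c -> !(a -> b))) <-> ((!(a <-> b) || c) <-> (((b -> a) <-> (c || a)) -> (b -> (a -> a)))) = 1/3 <-> 2/3 = 2/3

2/3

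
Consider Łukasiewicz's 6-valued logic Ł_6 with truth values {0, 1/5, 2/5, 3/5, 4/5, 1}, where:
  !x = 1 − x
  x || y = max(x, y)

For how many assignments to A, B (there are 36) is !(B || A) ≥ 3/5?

value 1: 1 assignment (counts)
value 4/5: 3 assignments (counts)
value 3/5: 5 assignments (counts)
value 2/5: 7 assignments
value 1/5: 9 assignments
value 0: 11 assignments
So 9 of the 36 assignments meet the threshold.

9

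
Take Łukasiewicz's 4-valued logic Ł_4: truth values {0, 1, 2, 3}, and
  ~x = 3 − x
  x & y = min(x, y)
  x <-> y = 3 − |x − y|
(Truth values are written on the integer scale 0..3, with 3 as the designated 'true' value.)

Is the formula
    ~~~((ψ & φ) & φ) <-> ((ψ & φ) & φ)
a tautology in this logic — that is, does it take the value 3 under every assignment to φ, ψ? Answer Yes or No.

Counterexample: take φ = 0, ψ = 0.
ψ & φ = 0 & 0 = 0
(ψ & φ) & φ = 0 & 0 = 0
~((ψ & φ) & φ) = ~0 = 3
~~((ψ & φ) & φ) = ~3 = 0
~~~((ψ & φ) & φ) = ~0 = 3
ψ & φ = 0 & 0 = 0
(ψ & φ) & φ = 0 & 0 = 0
~~~((ψ & φ) & φ) <-> ((ψ & φ) & φ) = 3 <-> 0 = 0
This gives 0 ≠ 3.

No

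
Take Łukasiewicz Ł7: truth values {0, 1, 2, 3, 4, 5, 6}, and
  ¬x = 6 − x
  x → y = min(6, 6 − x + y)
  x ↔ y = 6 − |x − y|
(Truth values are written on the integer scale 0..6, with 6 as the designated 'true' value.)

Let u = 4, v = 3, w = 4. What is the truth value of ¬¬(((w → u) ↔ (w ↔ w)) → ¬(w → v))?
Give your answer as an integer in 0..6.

1

w → u = 4 → 4 = 6
w ↔ w = 4 ↔ 4 = 6
(w → u) ↔ (w ↔ w) = 6 ↔ 6 = 6
w → v = 4 → 3 = 5
¬(w → v) = ¬5 = 1
((w → u) ↔ (w ↔ w)) → ¬(w → v) = 6 → 1 = 1
¬(((w → u) ↔ (w ↔ w)) → ¬(w → v)) = ¬1 = 5
¬¬(((w → u) ↔ (w ↔ w)) → ¬(w → v)) = ¬5 = 1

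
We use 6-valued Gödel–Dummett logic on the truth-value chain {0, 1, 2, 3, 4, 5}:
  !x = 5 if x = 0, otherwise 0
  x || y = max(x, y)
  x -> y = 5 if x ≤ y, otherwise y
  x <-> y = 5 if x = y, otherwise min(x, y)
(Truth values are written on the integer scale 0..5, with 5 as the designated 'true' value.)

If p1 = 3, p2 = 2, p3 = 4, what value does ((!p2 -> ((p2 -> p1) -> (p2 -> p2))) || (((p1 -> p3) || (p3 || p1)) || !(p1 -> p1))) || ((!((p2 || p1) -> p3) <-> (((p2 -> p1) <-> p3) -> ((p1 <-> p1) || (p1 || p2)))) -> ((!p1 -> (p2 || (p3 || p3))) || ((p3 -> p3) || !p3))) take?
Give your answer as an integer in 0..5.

5

!p2 = !2 = 0
p2 -> p1 = 2 -> 3 = 5
p2 -> p2 = 2 -> 2 = 5
(p2 -> p1) -> (p2 -> p2) = 5 -> 5 = 5
!p2 -> ((p2 -> p1) -> (p2 -> p2)) = 0 -> 5 = 5
p1 -> p3 = 3 -> 4 = 5
p3 || p1 = 4 || 3 = 4
(p1 -> p3) || (p3 || p1) = 5 || 4 = 5
p1 -> p1 = 3 -> 3 = 5
!(p1 -> p1) = !5 = 0
((p1 -> p3) || (p3 || p1)) || !(p1 -> p1) = 5 || 0 = 5
(!p2 -> ((p2 -> p1) -> (p2 -> p2))) || (((p1 -> p3) || (p3 || p1)) || !(p1 -> p1)) = 5 || 5 = 5
p2 || p1 = 2 || 3 = 3
(p2 || p1) -> p3 = 3 -> 4 = 5
!((p2 || p1) -> p3) = !5 = 0
p2 -> p1 = 2 -> 3 = 5
(p2 -> p1) <-> p3 = 5 <-> 4 = 4
p1 <-> p1 = 3 <-> 3 = 5
p1 || p2 = 3 || 2 = 3
(p1 <-> p1) || (p1 || p2) = 5 || 3 = 5
((p2 -> p1) <-> p3) -> ((p1 <-> p1) || (p1 || p2)) = 4 -> 5 = 5
!((p2 || p1) -> p3) <-> (((p2 -> p1) <-> p3) -> ((p1 <-> p1) || (p1 || p2))) = 0 <-> 5 = 0
!p1 = !3 = 0
p3 || p3 = 4 || 4 = 4
p2 || (p3 || p3) = 2 || 4 = 4
!p1 -> (p2 || (p3 || p3)) = 0 -> 4 = 5
p3 -> p3 = 4 -> 4 = 5
!p3 = !4 = 0
(p3 -> p3) || !p3 = 5 || 0 = 5
(!p1 -> (p2 || (p3 || p3))) || ((p3 -> p3) || !p3) = 5 || 5 = 5
(!((p2 || p1) -> p3) <-> (((p2 -> p1) <-> p3) -> ((p1 <-> p1) || (p1 || p2)))) -> ((!p1 -> (p2 || (p3 || p3))) || ((p3 -> p3) || !p3)) = 0 -> 5 = 5
((!p2 -> ((p2 -> p1) -> (p2 -> p2))) || (((p1 -> p3) || (p3 || p1)) || !(p1 -> p1))) || ((!((p2 || p1) -> p3) <-> (((p2 -> p1) <-> p3) -> ((p1 <-> p1) || (p1 || p2)))) -> ((!p1 -> (p2 || (p3 || p3))) || ((p3 -> p3) || !p3))) = 5 || 5 = 5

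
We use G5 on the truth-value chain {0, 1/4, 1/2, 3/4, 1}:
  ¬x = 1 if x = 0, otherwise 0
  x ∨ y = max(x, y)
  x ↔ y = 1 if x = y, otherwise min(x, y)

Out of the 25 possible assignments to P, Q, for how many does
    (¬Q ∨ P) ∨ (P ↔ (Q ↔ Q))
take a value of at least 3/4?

13

value 1: 9 assignments (counts)
value 3/4: 4 assignments (counts)
value 1/2: 4 assignments
value 1/4: 4 assignments
value 0: 4 assignments
So 13 of the 25 assignments meet the threshold.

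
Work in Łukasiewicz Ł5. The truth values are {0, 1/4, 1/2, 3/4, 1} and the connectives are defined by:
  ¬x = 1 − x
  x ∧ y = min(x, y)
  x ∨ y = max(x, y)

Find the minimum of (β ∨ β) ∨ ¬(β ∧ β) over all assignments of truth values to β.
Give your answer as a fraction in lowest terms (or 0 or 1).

Take β = 1/2:
β ∨ β = 1/2 ∨ 1/2 = 1/2
β ∧ β = 1/2 ∧ 1/2 = 1/2
¬(β ∧ β) = ¬1/2 = 1/2
(β ∨ β) ∨ ¬(β ∧ β) = 1/2 ∨ 1/2 = 1/2
No assignment yields a value below 1/2, so this is the minimum.

1/2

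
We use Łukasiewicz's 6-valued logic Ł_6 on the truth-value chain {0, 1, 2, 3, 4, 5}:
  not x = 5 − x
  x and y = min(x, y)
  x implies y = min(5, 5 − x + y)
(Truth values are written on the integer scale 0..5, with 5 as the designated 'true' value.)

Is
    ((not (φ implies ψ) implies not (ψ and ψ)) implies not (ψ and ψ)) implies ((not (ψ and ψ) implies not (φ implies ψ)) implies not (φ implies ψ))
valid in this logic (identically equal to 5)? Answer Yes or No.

Yes

At φ = 1, ψ = 2, for instance:
φ implies ψ = 1 implies 2 = 5
not (φ implies ψ) = not 5 = 0
ψ and ψ = 2 and 2 = 2
not (ψ and ψ) = not 2 = 3
not (φ implies ψ) implies not (ψ and ψ) = 0 implies 3 = 5
(not (φ implies ψ) implies not (ψ and ψ)) implies not (ψ and ψ) = 5 implies 3 = 3
not (ψ and ψ) implies not (φ implies ψ) = 3 implies 0 = 2
(not (ψ and ψ) implies not (φ implies ψ)) implies not (φ implies ψ) = 2 implies 0 = 3
((not (φ implies ψ) implies not (ψ and ψ)) implies not (ψ and ψ)) implies ((not (ψ and ψ) implies not (φ implies ψ)) implies not (φ implies ψ)) = 3 implies 3 = 5
and checking the remaining 35 assignments likewise gives ≥ 5 in every case.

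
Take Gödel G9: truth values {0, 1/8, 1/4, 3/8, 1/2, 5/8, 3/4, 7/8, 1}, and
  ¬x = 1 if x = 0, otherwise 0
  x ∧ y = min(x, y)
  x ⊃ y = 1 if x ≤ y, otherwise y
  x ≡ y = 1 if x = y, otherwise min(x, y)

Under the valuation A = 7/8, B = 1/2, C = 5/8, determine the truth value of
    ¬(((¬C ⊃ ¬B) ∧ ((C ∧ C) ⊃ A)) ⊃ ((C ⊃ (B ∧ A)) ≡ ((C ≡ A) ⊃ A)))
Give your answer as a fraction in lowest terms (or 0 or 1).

¬C = ¬5/8 = 0
¬B = ¬1/2 = 0
¬C ⊃ ¬B = 0 ⊃ 0 = 1
C ∧ C = 5/8 ∧ 5/8 = 5/8
(C ∧ C) ⊃ A = 5/8 ⊃ 7/8 = 1
(¬C ⊃ ¬B) ∧ ((C ∧ C) ⊃ A) = 1 ∧ 1 = 1
B ∧ A = 1/2 ∧ 7/8 = 1/2
C ⊃ (B ∧ A) = 5/8 ⊃ 1/2 = 1/2
C ≡ A = 5/8 ≡ 7/8 = 5/8
(C ≡ A) ⊃ A = 5/8 ⊃ 7/8 = 1
(C ⊃ (B ∧ A)) ≡ ((C ≡ A) ⊃ A) = 1/2 ≡ 1 = 1/2
((¬C ⊃ ¬B) ∧ ((C ∧ C) ⊃ A)) ⊃ ((C ⊃ (B ∧ A)) ≡ ((C ≡ A) ⊃ A)) = 1 ⊃ 1/2 = 1/2
¬(((¬C ⊃ ¬B) ∧ ((C ∧ C) ⊃ A)) ⊃ ((C ⊃ (B ∧ A)) ≡ ((C ≡ A) ⊃ A))) = ¬1/2 = 0

0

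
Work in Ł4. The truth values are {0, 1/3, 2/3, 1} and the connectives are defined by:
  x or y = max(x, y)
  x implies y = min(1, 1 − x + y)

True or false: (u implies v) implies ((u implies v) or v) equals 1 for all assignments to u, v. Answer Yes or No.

u = 0, v = 0 ↦ 1
u = 0, v = 1/3 ↦ 1
u = 0, v = 2/3 ↦ 1
u = 0, v = 1 ↦ 1
u = 1/3, v = 0 ↦ 1
u = 1/3, v = 1/3 ↦ 1
u = 1/3, v = 2/3 ↦ 1
u = 1/3, v = 1 ↦ 1
u = 2/3, v = 0 ↦ 1
u = 2/3, v = 1/3 ↦ 1
u = 2/3, v = 2/3 ↦ 1
u = 2/3, v = 1 ↦ 1
u = 1, v = 0 ↦ 1
u = 1, v = 1/3 ↦ 1
u = 1, v = 2/3 ↦ 1
u = 1, v = 1 ↦ 1
Every assignment gives a value ≥ 1.

Yes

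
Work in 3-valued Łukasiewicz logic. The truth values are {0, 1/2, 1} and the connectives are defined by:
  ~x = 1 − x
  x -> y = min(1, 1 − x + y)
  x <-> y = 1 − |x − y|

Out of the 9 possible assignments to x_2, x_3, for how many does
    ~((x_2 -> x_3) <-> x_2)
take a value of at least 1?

x_2 = 0, x_3 = 0 ↦ 1  ≥
x_2 = 0, x_3 = 1/2 ↦ 1  ≥
x_2 = 0, x_3 = 1 ↦ 1  ≥
x_2 = 1/2, x_3 = 0 ↦ 0  <
x_2 = 1/2, x_3 = 1/2 ↦ 1/2  <
x_2 = 1/2, x_3 = 1 ↦ 1/2  <
x_2 = 1, x_3 = 0 ↦ 1  ≥
x_2 = 1, x_3 = 1/2 ↦ 1/2  <
x_2 = 1, x_3 = 1 ↦ 0  <
So 4 of the 9 assignments meet the threshold.

4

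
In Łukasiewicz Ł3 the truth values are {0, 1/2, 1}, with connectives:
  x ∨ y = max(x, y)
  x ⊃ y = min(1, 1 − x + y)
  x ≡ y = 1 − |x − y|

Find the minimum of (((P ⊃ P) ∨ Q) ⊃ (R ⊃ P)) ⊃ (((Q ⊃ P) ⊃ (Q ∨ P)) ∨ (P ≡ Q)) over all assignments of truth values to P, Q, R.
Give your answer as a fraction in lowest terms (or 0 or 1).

1/2

Take P = 1/2, Q = 0, R = 0:
P ⊃ P = 1/2 ⊃ 1/2 = 1
(P ⊃ P) ∨ Q = 1 ∨ 0 = 1
R ⊃ P = 0 ⊃ 1/2 = 1
((P ⊃ P) ∨ Q) ⊃ (R ⊃ P) = 1 ⊃ 1 = 1
Q ⊃ P = 0 ⊃ 1/2 = 1
Q ∨ P = 0 ∨ 1/2 = 1/2
(Q ⊃ P) ⊃ (Q ∨ P) = 1 ⊃ 1/2 = 1/2
P ≡ Q = 1/2 ≡ 0 = 1/2
((Q ⊃ P) ⊃ (Q ∨ P)) ∨ (P ≡ Q) = 1/2 ∨ 1/2 = 1/2
(((P ⊃ P) ∨ Q) ⊃ (R ⊃ P)) ⊃ (((Q ⊃ P) ⊃ (Q ∨ P)) ∨ (P ≡ Q)) = 1 ⊃ 1/2 = 1/2
No assignment yields a value below 1/2, so this is the minimum.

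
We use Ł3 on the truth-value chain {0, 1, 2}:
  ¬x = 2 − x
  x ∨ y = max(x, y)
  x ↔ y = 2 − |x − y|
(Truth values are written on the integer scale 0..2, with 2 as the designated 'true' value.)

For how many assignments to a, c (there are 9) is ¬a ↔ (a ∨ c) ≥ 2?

a = 0, c = 0 ↦ 0  <
a = 0, c = 1 ↦ 1  <
a = 0, c = 2 ↦ 2  ≥
a = 1, c = 0 ↦ 2  ≥
a = 1, c = 1 ↦ 2  ≥
a = 1, c = 2 ↦ 1  <
a = 2, c = 0 ↦ 0  <
a = 2, c = 1 ↦ 0  <
a = 2, c = 2 ↦ 0  <
So 3 of the 9 assignments meet the threshold.

3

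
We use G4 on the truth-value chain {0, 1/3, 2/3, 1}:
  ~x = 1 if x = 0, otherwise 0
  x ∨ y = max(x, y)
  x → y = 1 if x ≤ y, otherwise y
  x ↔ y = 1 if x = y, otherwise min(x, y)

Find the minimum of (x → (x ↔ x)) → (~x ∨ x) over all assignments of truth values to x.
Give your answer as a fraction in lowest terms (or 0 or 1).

1/3

Take x = 1/3:
x ↔ x = 1/3 ↔ 1/3 = 1
x → (x ↔ x) = 1/3 → 1 = 1
~x = ~1/3 = 0
~x ∨ x = 0 ∨ 1/3 = 1/3
(x → (x ↔ x)) → (~x ∨ x) = 1 → 1/3 = 1/3
No assignment yields a value below 1/3, so this is the minimum.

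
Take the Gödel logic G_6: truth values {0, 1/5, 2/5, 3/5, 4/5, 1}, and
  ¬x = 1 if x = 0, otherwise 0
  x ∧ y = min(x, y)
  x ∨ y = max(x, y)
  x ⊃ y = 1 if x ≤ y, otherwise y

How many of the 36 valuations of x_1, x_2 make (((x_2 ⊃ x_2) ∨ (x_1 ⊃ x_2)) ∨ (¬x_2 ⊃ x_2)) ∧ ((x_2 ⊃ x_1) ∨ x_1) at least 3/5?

24

value 1: 21 assignments (counts)
value 4/5: 1 assignment (counts)
value 3/5: 2 assignments (counts)
value 2/5: 3 assignments
value 1/5: 4 assignments
value 0: 5 assignments
So 24 of the 36 assignments meet the threshold.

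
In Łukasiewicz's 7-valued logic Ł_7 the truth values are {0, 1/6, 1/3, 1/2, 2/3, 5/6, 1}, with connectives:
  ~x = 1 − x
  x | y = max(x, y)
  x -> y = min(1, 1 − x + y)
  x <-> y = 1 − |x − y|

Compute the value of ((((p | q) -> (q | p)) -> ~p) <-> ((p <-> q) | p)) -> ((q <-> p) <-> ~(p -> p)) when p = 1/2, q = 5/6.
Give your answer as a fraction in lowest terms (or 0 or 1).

1/2

p | q = 1/2 | 5/6 = 5/6
q | p = 5/6 | 1/2 = 5/6
(p | q) -> (q | p) = 5/6 -> 5/6 = 1
~p = ~1/2 = 1/2
((p | q) -> (q | p)) -> ~p = 1 -> 1/2 = 1/2
p <-> q = 1/2 <-> 5/6 = 2/3
(p <-> q) | p = 2/3 | 1/2 = 2/3
(((p | q) -> (q | p)) -> ~p) <-> ((p <-> q) | p) = 1/2 <-> 2/3 = 5/6
q <-> p = 5/6 <-> 1/2 = 2/3
p -> p = 1/2 -> 1/2 = 1
~(p -> p) = ~1 = 0
(q <-> p) <-> ~(p -> p) = 2/3 <-> 0 = 1/3
((((p | q) -> (q | p)) -> ~p) <-> ((p <-> q) | p)) -> ((q <-> p) <-> ~(p -> p)) = 5/6 -> 1/3 = 1/2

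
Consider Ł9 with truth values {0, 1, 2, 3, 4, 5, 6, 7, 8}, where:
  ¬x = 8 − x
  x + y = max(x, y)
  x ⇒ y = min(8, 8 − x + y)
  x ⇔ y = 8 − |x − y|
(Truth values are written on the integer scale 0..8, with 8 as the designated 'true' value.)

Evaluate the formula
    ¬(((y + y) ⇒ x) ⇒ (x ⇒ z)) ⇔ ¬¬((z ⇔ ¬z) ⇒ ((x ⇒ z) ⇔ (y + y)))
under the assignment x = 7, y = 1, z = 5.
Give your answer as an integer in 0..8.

y + y = 1 + 1 = 1
(y + y) ⇒ x = 1 ⇒ 7 = 8
x ⇒ z = 7 ⇒ 5 = 6
((y + y) ⇒ x) ⇒ (x ⇒ z) = 8 ⇒ 6 = 6
¬(((y + y) ⇒ x) ⇒ (x ⇒ z)) = ¬6 = 2
¬z = ¬5 = 3
z ⇔ ¬z = 5 ⇔ 3 = 6
x ⇒ z = 7 ⇒ 5 = 6
y + y = 1 + 1 = 1
(x ⇒ z) ⇔ (y + y) = 6 ⇔ 1 = 3
(z ⇔ ¬z) ⇒ ((x ⇒ z) ⇔ (y + y)) = 6 ⇒ 3 = 5
¬((z ⇔ ¬z) ⇒ ((x ⇒ z) ⇔ (y + y))) = ¬5 = 3
¬¬((z ⇔ ¬z) ⇒ ((x ⇒ z) ⇔ (y + y))) = ¬3 = 5
¬(((y + y) ⇒ x) ⇒ (x ⇒ z)) ⇔ ¬¬((z ⇔ ¬z) ⇒ ((x ⇒ z) ⇔ (y + y))) = 2 ⇔ 5 = 5

5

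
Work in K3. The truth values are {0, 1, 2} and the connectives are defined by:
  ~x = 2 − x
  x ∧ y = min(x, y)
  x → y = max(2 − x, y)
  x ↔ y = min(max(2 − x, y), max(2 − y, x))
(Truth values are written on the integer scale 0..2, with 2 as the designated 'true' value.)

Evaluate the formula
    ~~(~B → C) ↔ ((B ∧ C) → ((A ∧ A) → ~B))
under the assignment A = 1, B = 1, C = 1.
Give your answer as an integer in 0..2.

1

~B = ~1 = 1
~B → C = 1 → 1 = 1
~(~B → C) = ~1 = 1
~~(~B → C) = ~1 = 1
B ∧ C = 1 ∧ 1 = 1
A ∧ A = 1 ∧ 1 = 1
~B = ~1 = 1
(A ∧ A) → ~B = 1 → 1 = 1
(B ∧ C) → ((A ∧ A) → ~B) = 1 → 1 = 1
~~(~B → C) ↔ ((B ∧ C) → ((A ∧ A) → ~B)) = 1 ↔ 1 = 1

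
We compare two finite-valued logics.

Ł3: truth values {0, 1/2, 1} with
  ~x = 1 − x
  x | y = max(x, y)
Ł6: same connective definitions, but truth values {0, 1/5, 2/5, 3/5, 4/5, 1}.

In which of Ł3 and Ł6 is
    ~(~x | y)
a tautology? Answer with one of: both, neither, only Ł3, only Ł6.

In Ł3: at x = 0, y = 0 the value is 0 — not a tautology.
In Ł6: at x = 0, y = 0 the value is 0 — not a tautology.

neither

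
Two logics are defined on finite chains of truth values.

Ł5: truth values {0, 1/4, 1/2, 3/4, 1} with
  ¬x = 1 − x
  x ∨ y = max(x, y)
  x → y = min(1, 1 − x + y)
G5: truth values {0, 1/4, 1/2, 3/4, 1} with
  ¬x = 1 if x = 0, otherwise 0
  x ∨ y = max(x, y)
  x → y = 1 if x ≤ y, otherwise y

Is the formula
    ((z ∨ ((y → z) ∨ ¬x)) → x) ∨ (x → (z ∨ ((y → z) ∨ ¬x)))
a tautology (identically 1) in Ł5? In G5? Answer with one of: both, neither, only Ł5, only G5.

both

In Ł5: every assignment gives 1 — tautology.
In G5: every assignment gives 1 — tautology.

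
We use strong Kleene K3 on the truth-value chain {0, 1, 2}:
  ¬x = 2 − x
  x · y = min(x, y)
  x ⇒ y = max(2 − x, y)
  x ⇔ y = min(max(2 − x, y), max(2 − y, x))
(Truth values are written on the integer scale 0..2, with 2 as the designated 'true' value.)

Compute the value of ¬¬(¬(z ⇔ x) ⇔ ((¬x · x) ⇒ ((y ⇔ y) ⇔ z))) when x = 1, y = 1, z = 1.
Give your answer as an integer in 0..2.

1

z ⇔ x = 1 ⇔ 1 = 1
¬(z ⇔ x) = ¬1 = 1
¬x = ¬1 = 1
¬x · x = 1 · 1 = 1
y ⇔ y = 1 ⇔ 1 = 1
(y ⇔ y) ⇔ z = 1 ⇔ 1 = 1
(¬x · x) ⇒ ((y ⇔ y) ⇔ z) = 1 ⇒ 1 = 1
¬(z ⇔ x) ⇔ ((¬x · x) ⇒ ((y ⇔ y) ⇔ z)) = 1 ⇔ 1 = 1
¬(¬(z ⇔ x) ⇔ ((¬x · x) ⇒ ((y ⇔ y) ⇔ z))) = ¬1 = 1
¬¬(¬(z ⇔ x) ⇔ ((¬x · x) ⇒ ((y ⇔ y) ⇔ z))) = ¬1 = 1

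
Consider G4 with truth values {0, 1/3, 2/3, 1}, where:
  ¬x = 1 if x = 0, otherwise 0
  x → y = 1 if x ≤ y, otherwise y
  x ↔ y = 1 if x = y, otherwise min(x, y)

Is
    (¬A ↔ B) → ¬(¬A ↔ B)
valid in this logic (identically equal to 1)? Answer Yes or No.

No

Counterexample: take A = 0, B = 1/3.
¬A = ¬0 = 1
¬A ↔ B = 1 ↔ 1/3 = 1/3
¬A = ¬0 = 1
¬A ↔ B = 1 ↔ 1/3 = 1/3
¬(¬A ↔ B) = ¬1/3 = 0
(¬A ↔ B) → ¬(¬A ↔ B) = 1/3 → 0 = 0
This gives 0 ≠ 1.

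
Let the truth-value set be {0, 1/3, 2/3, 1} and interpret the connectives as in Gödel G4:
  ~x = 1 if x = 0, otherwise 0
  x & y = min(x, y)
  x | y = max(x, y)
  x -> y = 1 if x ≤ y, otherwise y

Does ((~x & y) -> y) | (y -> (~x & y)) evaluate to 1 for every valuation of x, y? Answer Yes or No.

Yes

x = 0, y = 0 ↦ 1
x = 0, y = 1/3 ↦ 1
x = 0, y = 2/3 ↦ 1
x = 0, y = 1 ↦ 1
x = 1/3, y = 0 ↦ 1
x = 1/3, y = 1/3 ↦ 1
x = 1/3, y = 2/3 ↦ 1
x = 1/3, y = 1 ↦ 1
x = 2/3, y = 0 ↦ 1
x = 2/3, y = 1/3 ↦ 1
x = 2/3, y = 2/3 ↦ 1
x = 2/3, y = 1 ↦ 1
x = 1, y = 0 ↦ 1
x = 1, y = 1/3 ↦ 1
x = 1, y = 2/3 ↦ 1
x = 1, y = 1 ↦ 1
Every assignment gives a value ≥ 1.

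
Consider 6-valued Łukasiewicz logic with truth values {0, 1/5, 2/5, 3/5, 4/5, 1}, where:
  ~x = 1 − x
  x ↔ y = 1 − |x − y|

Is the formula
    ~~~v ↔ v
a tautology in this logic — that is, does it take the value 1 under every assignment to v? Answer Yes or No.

Counterexample: take v = 0.
~v = ~0 = 1
~~v = ~1 = 0
~~~v = ~0 = 1
~~~v ↔ v = 1 ↔ 0 = 0
This gives 0 ≠ 1.

No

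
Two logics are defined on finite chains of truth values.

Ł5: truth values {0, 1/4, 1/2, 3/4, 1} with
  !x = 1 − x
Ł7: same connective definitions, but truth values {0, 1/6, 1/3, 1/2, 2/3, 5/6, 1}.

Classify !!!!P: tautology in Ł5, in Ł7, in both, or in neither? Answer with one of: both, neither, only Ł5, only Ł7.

neither

In Ł5: at P = 0 the value is 0 — not a tautology.
In Ł7: at P = 0 the value is 0 — not a tautology.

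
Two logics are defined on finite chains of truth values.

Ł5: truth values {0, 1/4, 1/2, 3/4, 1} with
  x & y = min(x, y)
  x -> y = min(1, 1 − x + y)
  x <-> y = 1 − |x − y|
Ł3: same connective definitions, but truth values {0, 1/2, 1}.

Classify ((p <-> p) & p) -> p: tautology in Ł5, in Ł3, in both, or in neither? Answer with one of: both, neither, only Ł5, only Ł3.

In Ł5: every assignment gives 1 — tautology.
In Ł3: every assignment gives 1 — tautology.

both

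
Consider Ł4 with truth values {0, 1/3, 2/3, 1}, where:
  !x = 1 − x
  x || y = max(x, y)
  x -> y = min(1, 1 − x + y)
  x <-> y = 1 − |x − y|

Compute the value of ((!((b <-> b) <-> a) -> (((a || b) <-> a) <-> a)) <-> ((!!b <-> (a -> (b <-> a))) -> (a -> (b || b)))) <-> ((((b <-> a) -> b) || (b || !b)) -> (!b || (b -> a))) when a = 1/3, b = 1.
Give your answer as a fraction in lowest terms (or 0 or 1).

b <-> b = 1 <-> 1 = 1
(b <-> b) <-> a = 1 <-> 1/3 = 1/3
!((b <-> b) <-> a) = !1/3 = 2/3
a || b = 1/3 || 1 = 1
(a || b) <-> a = 1 <-> 1/3 = 1/3
((a || b) <-> a) <-> a = 1/3 <-> 1/3 = 1
!((b <-> b) <-> a) -> (((a || b) <-> a) <-> a) = 2/3 -> 1 = 1
!b = !1 = 0
!!b = !0 = 1
b <-> a = 1 <-> 1/3 = 1/3
a -> (b <-> a) = 1/3 -> 1/3 = 1
!!b <-> (a -> (b <-> a)) = 1 <-> 1 = 1
b || b = 1 || 1 = 1
a -> (b || b) = 1/3 -> 1 = 1
(!!b <-> (a -> (b <-> a))) -> (a -> (b || b)) = 1 -> 1 = 1
(!((b <-> b) <-> a) -> (((a || b) <-> a) <-> a)) <-> ((!!b <-> (a -> (b <-> a))) -> (a -> (b || b))) = 1 <-> 1 = 1
b <-> a = 1 <-> 1/3 = 1/3
(b <-> a) -> b = 1/3 -> 1 = 1
!b = !1 = 0
b || !b = 1 || 0 = 1
((b <-> a) -> b) || (b || !b) = 1 || 1 = 1
!b = !1 = 0
b -> a = 1 -> 1/3 = 1/3
!b || (b -> a) = 0 || 1/3 = 1/3
(((b <-> a) -> b) || (b || !b)) -> (!b || (b -> a)) = 1 -> 1/3 = 1/3
((!((b <-> b) <-> a) -> (((a || b) <-> a) <-> a)) <-> ((!!b <-> (a -> (b <-> a))) -> (a -> (b || b)))) <-> ((((b <-> a) -> b) || (b || !b)) -> (!b || (b -> a))) = 1 <-> 1/3 = 1/3

1/3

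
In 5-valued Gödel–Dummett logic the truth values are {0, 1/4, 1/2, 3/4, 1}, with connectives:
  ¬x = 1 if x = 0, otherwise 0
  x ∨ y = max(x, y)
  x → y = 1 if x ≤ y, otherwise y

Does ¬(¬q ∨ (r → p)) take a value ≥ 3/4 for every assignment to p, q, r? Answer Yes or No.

Counterexample: take p = 0, q = 0, r = 0.
¬q = ¬0 = 1
r → p = 0 → 0 = 1
¬q ∨ (r → p) = 1 ∨ 1 = 1
¬(¬q ∨ (r → p)) = ¬1 = 0
This gives 0, which is below 3/4.

No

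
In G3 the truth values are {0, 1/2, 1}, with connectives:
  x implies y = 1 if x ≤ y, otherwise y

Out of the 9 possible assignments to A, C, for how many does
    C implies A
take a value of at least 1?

6

A = 0, C = 0 ↦ 1  ≥
A = 0, C = 1/2 ↦ 0  <
A = 0, C = 1 ↦ 0  <
A = 1/2, C = 0 ↦ 1  ≥
A = 1/2, C = 1/2 ↦ 1  ≥
A = 1/2, C = 1 ↦ 1/2  <
A = 1, C = 0 ↦ 1  ≥
A = 1, C = 1/2 ↦ 1  ≥
A = 1, C = 1 ↦ 1  ≥
So 6 of the 9 assignments meet the threshold.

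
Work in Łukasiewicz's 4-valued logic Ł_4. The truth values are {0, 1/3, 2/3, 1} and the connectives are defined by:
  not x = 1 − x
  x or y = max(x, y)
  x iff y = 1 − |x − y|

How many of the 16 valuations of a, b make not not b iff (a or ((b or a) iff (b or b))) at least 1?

4

a = 0, b = 0 ↦ 0  <
a = 0, b = 1/3 ↦ 1/3  <
a = 0, b = 2/3 ↦ 2/3  <
a = 0, b = 1 ↦ 1  ≥
a = 1/3, b = 0 ↦ 1/3  <
a = 1/3, b = 1/3 ↦ 1/3  <
a = 1/3, b = 2/3 ↦ 2/3  <
a = 1/3, b = 1 ↦ 1  ≥
a = 2/3, b = 0 ↦ 1/3  <
a = 2/3, b = 1/3 ↦ 2/3  <
a = 2/3, b = 2/3 ↦ 2/3  <
a = 2/3, b = 1 ↦ 1  ≥
a = 1, b = 0 ↦ 0  <
a = 1, b = 1/3 ↦ 1/3  <
a = 1, b = 2/3 ↦ 2/3  <
a = 1, b = 1 ↦ 1  ≥
So 4 of the 16 assignments meet the threshold.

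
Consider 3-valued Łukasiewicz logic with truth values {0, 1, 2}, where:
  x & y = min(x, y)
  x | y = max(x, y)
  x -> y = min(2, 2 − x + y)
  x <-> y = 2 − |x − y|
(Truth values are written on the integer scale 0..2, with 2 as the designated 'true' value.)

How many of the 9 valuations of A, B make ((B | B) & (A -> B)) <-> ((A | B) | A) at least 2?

A = 0, B = 0 ↦ 2  ≥
A = 0, B = 1 ↦ 2  ≥
A = 0, B = 2 ↦ 2  ≥
A = 1, B = 0 ↦ 1  <
A = 1, B = 1 ↦ 2  ≥
A = 1, B = 2 ↦ 2  ≥
A = 2, B = 0 ↦ 0  <
A = 2, B = 1 ↦ 1  <
A = 2, B = 2 ↦ 2  ≥
So 6 of the 9 assignments meet the threshold.

6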